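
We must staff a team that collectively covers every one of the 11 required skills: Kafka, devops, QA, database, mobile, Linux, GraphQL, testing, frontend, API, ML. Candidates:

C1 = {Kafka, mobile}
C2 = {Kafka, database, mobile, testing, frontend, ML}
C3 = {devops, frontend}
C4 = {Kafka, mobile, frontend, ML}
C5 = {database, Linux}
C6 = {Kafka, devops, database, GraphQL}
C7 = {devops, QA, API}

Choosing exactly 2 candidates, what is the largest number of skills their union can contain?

Choosing C2, C7 covers {Kafka, devops, QA, database, mobile, testing, frontend, API, ML} — 9 skills.
No choice of 2 candidates does better; here Linux, GraphQL are left uncovered.

9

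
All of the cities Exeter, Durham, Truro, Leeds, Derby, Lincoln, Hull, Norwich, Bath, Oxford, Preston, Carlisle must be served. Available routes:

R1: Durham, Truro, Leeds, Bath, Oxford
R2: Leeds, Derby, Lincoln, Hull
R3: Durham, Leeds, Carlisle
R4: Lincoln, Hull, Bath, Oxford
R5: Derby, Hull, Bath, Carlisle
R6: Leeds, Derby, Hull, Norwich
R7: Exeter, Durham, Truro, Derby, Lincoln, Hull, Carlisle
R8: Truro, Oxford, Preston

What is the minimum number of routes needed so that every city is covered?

R1, R6, R7, R8 together cover {Exeter, Durham, Truro, Leeds, Derby, Lincoln, Hull, Norwich, Bath, Oxford, Preston, Carlisle} — every city.
No 3 of the 8 routes cover everything (all 56 triples fall short), so 4 is minimum.

4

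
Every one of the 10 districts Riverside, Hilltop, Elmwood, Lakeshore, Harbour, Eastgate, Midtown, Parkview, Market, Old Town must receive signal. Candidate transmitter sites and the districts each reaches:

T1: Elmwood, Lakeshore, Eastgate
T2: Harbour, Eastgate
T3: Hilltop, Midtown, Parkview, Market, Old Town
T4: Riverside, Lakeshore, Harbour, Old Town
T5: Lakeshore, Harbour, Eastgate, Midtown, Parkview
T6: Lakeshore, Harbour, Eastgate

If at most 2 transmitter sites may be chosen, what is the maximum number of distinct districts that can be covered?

Choosing T1, T3 covers {Hilltop, Elmwood, Lakeshore, Eastgate, Midtown, Parkview, Market, Old Town} — 8 districts.
No choice of 2 transmitter sites does better; here Riverside, Harbour are left uncovered.

8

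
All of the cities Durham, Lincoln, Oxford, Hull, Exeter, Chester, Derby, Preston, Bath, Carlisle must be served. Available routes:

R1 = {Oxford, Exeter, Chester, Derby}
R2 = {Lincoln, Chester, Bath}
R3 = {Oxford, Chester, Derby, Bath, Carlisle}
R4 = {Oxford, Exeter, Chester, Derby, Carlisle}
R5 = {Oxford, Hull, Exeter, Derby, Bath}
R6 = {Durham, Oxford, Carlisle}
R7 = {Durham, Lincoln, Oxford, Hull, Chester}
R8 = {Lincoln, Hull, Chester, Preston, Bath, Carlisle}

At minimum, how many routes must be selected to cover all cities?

R1, R6, R8 together cover {Durham, Lincoln, Oxford, Hull, Exeter, Chester, Derby, Preston, Bath, Carlisle} — every city.
No 2 of the 8 routes cover everything (all 28 pairs fall short), so 3 is minimum.

3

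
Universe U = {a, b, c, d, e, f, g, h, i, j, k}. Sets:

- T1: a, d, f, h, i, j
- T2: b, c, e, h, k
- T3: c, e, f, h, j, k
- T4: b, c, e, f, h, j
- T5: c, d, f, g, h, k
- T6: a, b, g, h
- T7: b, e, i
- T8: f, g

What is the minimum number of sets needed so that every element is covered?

3

T1, T2, T5 together cover {a, b, c, d, e, f, g, h, i, j, k} — every element.
No 2 of the 8 sets cover everything (all 28 pairs fall short), so 3 is minimum.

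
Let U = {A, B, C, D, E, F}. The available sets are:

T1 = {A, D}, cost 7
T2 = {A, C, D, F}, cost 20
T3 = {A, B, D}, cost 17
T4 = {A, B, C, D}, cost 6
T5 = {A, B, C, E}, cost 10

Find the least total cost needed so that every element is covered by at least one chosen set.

30

T2, T5 cover every element at cost 20 + 10 = 30.
Any cover uses at least 2 sets; among all covering selections none totals below 30.
Greedy by coverage-per-cost would pick T4, T5, T2 for 36 — worse than the optimum 30.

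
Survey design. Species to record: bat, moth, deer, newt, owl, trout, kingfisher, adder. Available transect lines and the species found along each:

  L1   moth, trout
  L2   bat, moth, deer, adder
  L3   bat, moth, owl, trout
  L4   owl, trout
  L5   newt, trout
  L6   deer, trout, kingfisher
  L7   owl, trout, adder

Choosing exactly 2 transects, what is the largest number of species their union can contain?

6

Choosing L2, L3 covers {bat, moth, deer, owl, trout, adder} — 6 species.
No choice of 2 transects does better; here newt, kingfisher are left uncovered.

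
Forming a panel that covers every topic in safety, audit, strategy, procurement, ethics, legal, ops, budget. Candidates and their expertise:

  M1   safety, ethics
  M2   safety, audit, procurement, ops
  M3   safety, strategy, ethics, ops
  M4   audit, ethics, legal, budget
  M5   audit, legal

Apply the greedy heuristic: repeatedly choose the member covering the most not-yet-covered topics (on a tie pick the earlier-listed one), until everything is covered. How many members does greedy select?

Pick 1: M2 covers 4 new topics (safety, audit, procurement, ops).
Pick 2: M4 covers 3 new topics (ethics, legal, budget).
Pick 3: M3 covers 1 new topics (strategy).
Greedy uses 3 members.

3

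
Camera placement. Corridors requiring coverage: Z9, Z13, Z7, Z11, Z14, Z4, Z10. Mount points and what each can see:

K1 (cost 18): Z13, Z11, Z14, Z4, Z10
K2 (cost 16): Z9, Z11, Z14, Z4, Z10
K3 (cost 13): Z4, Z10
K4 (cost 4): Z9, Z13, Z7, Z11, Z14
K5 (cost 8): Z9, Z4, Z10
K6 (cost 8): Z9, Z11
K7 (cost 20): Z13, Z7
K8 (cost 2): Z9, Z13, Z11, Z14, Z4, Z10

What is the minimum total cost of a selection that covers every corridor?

K4, K8 cover every corridor at cost 4 + 2 = 6.
Any cover uses at least 2 camera mounts; among all covering selections none totals below 6.

6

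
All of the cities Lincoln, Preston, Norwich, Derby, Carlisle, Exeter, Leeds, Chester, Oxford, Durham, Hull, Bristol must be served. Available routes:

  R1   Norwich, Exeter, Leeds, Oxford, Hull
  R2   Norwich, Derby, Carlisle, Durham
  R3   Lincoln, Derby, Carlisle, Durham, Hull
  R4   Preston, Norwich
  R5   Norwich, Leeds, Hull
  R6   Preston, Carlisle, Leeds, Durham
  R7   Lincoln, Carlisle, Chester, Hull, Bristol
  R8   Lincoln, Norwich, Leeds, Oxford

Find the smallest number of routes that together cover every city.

4

R1, R2, R4, R7 together cover {Lincoln, Preston, Norwich, Derby, Carlisle, Exeter, Leeds, Chester, Oxford, Durham, Hull, Bristol} — every city.
No 3 of the 8 routes cover everything (all 56 triples fall short), so 4 is minimum.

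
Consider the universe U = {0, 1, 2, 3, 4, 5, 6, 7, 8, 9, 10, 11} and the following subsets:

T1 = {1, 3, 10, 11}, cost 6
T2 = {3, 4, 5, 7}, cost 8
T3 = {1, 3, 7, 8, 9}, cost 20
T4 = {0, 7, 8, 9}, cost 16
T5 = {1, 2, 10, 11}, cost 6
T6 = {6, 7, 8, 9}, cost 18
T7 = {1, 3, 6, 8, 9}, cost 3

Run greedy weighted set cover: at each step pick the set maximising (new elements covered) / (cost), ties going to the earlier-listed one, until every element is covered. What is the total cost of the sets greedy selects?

33

Pick 1: T7 adds 5 new (1, 3, 6, 8, 9) at cost 3 (ratio 5/3).
Pick 2: T5 adds 3 new (2, 10, 11) at cost 6 (ratio 3/6).
Pick 3: T2 adds 3 new (4, 5, 7) at cost 8 (ratio 3/8).
Pick 4: T4 adds 1 new (0) at cost 16 (ratio 1/16).
Greedy total cost: 3 + 6 + 8 + 16 = 33.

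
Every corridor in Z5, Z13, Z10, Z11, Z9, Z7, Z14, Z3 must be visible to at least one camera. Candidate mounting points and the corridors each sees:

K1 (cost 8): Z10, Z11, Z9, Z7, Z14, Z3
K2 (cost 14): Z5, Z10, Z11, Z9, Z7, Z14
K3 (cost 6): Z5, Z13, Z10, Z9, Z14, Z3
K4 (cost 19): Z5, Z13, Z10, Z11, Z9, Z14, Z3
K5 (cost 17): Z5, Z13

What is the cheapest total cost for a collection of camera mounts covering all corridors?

14

K1, K3 cover every corridor at cost 8 + 6 = 14.
Any cover uses at least 2 camera mounts; among all covering selections none totals below 14.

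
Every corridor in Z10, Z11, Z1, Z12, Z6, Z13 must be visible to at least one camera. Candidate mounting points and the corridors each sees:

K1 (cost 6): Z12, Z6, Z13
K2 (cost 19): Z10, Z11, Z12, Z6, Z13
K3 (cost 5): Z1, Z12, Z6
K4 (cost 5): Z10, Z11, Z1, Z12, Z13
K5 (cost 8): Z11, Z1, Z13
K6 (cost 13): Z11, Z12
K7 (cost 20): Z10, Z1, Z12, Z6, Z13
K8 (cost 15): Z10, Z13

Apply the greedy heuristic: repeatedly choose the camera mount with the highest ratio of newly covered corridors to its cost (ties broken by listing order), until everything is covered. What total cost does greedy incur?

10

Pick 1: K4 adds 5 new (Z10, Z11, Z1, Z12, Z13) at cost 5 (ratio 5/5).
Pick 2: K3 adds 1 new (Z6) at cost 5 (ratio 1/5).
Greedy total cost: 5 + 5 = 10.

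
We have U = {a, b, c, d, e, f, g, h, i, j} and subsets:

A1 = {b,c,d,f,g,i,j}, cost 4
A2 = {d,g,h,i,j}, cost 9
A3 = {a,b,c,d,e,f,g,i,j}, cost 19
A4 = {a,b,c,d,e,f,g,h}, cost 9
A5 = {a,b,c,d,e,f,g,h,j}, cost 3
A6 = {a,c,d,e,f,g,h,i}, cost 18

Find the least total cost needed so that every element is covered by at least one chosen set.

A1, A5 cover every element at cost 4 + 3 = 7.
Any cover uses at least 2 sets; among all covering selections none totals below 7.

7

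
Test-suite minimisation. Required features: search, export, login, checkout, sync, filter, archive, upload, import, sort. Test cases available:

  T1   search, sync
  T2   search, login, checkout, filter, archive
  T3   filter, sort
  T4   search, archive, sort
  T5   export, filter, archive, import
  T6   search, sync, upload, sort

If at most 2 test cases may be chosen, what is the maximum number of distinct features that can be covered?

Choosing T2, T6 covers {search, login, checkout, sync, filter, archive, upload, sort} — 8 features.
No choice of 2 test cases does better; here export, import are left uncovered.

8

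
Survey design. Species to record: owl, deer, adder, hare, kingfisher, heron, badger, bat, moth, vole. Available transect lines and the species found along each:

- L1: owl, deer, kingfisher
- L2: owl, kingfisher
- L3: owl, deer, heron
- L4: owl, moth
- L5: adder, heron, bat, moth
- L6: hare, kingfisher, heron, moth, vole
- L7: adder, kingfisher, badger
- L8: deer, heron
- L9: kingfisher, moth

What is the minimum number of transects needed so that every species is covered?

4

L1, L5, L6, L7 together cover {owl, deer, adder, hare, kingfisher, heron, badger, bat, moth, vole} — every species.
No 3 of the 9 transects cover everything (all 84 triples fall short), so 4 is minimum.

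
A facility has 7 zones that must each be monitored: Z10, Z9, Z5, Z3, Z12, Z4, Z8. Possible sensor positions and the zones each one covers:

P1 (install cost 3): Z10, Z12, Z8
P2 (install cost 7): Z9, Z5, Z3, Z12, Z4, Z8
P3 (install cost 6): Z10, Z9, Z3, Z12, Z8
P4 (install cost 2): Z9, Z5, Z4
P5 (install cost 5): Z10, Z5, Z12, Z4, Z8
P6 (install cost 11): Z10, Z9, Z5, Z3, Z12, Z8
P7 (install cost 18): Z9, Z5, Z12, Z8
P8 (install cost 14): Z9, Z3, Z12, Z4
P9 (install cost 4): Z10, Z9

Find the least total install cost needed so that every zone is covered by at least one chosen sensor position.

8

P3, P4 cover every zone at install cost 6 + 2 = 8.
Any cover uses at least 2 sensor positions; among all covering selections none totals below 8.
Greedy by coverage-per-install cost would pick P4, P1, P3 for 11 — worse than the optimum 8.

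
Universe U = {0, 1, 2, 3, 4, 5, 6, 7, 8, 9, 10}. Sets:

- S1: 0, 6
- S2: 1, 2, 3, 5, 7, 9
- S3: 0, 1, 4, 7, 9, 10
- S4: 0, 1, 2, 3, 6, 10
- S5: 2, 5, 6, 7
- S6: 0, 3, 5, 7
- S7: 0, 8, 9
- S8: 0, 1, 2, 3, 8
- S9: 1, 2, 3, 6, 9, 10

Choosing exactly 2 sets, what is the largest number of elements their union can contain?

Choosing S2, S3 covers {0, 1, 2, 3, 4, 5, 7, 9, 10} — 9 elements.
No choice of 2 sets does better; here 6, 8 are left uncovered.

9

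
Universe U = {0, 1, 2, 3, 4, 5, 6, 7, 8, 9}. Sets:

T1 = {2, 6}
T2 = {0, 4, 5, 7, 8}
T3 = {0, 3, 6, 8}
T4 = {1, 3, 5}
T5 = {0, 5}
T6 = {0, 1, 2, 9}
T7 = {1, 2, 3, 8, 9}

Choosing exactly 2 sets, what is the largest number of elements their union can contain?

9

Choosing T2, T7 covers {0, 1, 2, 3, 4, 5, 7, 8, 9} — 9 elements.
No choice of 2 sets does better; here 6 is left uncovered.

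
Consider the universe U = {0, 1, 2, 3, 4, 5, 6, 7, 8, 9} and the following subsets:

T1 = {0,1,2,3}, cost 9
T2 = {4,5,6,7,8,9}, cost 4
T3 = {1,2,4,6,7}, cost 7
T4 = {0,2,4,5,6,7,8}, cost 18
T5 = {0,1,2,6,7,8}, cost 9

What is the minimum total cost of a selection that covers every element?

13

T1, T2 cover every element at cost 9 + 4 = 13.
Any cover uses at least 2 sets; among all covering selections none totals below 13.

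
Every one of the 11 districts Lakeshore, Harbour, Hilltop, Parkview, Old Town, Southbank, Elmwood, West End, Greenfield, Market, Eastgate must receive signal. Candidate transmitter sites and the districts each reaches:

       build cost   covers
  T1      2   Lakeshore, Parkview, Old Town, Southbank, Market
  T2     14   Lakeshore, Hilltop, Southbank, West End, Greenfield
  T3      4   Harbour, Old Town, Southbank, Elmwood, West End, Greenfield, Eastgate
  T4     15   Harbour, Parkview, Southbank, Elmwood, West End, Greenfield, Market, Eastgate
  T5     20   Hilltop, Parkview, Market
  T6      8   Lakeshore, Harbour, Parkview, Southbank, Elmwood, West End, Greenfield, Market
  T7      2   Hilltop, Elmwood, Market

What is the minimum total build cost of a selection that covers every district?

T1, T3, T7 cover every district at build cost 2 + 4 + 2 = 8.
Any cover uses at least 3 transmitter sites; among all covering selections none totals below 8.

8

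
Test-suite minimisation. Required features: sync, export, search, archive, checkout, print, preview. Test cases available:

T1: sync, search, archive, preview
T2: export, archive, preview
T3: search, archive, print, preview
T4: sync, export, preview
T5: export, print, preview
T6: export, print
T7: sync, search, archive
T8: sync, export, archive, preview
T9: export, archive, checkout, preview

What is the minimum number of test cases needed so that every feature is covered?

3

T1, T3, T9 together cover {sync, export, search, archive, checkout, print, preview} — every feature.
No 2 of the 9 test cases cover everything (all 36 pairs fall short), so 3 is minimum.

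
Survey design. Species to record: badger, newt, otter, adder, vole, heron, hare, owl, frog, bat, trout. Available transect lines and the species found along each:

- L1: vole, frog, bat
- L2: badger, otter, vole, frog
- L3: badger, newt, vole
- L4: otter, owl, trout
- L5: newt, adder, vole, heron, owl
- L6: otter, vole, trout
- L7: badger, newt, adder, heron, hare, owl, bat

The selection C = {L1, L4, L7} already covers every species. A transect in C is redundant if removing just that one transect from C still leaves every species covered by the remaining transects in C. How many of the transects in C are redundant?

0

Drop L1: vole, frog uncovered — not redundant.
Drop L4: otter, trout uncovered — not redundant.
Drop L7: badger, newt, adder, heron, … uncovered — not redundant.
None of the transects in C is redundant.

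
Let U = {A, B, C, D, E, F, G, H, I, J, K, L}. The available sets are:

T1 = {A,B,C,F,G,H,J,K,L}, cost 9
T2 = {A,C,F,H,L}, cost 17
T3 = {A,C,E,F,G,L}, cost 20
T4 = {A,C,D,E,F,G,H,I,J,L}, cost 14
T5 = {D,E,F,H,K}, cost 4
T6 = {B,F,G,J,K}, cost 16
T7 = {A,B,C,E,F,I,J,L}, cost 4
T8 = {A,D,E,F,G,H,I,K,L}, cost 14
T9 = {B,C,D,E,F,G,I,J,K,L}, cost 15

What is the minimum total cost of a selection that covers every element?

T1, T5, T7 cover every element at cost 9 + 4 + 4 = 17.
Any cover uses at least 2 sets; among all covering selections none totals below 17.

17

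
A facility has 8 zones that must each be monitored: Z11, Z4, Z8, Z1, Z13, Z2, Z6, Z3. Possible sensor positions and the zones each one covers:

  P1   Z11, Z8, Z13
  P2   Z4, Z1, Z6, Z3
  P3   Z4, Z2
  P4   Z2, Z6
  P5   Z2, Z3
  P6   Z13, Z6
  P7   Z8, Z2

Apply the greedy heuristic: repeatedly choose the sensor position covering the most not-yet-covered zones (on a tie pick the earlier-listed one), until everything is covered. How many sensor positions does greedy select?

Pick 1: P2 covers 4 new zones (Z4, Z1, Z6, Z3).
Pick 2: P1 covers 3 new zones (Z11, Z8, Z13).
Pick 3: P3 covers 1 new zones (Z2).
Greedy uses 3 sensor positions.

3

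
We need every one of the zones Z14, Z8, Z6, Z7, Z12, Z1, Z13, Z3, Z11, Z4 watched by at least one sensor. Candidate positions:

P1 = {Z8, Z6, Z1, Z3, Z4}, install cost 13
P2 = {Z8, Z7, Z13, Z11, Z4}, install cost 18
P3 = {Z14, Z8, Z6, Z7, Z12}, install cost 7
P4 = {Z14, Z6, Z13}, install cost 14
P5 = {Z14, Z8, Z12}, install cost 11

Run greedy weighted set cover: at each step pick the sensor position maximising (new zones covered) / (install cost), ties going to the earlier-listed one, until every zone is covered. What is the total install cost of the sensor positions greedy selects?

38

Pick 1: P3 adds 5 new (Z14, Z8, Z6, Z7, Z12) at install cost 7 (ratio 5/7).
Pick 2: P1 adds 3 new (Z1, Z3, Z4) at install cost 13 (ratio 3/13).
Pick 3: P2 adds 2 new (Z13, Z11) at install cost 18 (ratio 2/18).
Greedy total install cost: 7 + 13 + 18 = 38.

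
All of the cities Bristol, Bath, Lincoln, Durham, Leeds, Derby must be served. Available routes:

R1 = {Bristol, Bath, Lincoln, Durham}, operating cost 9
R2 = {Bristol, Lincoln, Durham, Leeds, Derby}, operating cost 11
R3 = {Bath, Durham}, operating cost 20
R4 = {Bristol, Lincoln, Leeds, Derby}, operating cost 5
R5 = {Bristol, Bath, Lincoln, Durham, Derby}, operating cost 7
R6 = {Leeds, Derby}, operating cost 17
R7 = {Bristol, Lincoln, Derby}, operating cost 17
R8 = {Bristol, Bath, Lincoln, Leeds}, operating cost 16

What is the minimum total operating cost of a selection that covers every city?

R4, R5 cover every city at operating cost 5 + 7 = 12.
Any cover uses at least 2 routes; among all covering selections none totals below 12.

12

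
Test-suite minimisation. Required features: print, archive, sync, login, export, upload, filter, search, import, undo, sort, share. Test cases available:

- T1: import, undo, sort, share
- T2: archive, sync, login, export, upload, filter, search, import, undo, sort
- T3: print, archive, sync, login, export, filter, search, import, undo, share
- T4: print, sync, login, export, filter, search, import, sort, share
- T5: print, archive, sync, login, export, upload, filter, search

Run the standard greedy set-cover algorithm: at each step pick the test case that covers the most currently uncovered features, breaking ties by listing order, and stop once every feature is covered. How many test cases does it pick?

2

Pick 1: T2 covers 10 new features (archive, sync, login, export, upload, filter, search, import, undo, sort).
Pick 2: T3 covers 2 new features (print, share).
Greedy uses 2 test cases.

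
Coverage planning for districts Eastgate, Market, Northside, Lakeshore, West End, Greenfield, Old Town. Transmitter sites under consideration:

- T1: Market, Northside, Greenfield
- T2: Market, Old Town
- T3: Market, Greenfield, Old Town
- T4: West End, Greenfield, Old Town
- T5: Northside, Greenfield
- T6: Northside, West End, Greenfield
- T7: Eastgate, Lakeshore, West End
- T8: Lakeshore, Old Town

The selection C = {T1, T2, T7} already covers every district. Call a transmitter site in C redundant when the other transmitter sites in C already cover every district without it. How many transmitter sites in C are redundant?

0

Drop T1: Northside, Greenfield uncovered — not redundant.
Drop T2: Old Town uncovered — not redundant.
Drop T7: Eastgate, Lakeshore, West End uncovered — not redundant.
None of the transmitter sites in C is redundant.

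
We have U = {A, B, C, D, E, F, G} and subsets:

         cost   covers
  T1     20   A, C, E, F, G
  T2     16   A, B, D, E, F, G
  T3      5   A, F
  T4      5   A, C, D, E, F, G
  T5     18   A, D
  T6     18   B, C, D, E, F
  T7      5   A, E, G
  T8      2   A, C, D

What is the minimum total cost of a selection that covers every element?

T2, T8 cover every element at cost 16 + 2 = 18.
Any cover uses at least 2 sets; among all covering selections none totals below 18.

18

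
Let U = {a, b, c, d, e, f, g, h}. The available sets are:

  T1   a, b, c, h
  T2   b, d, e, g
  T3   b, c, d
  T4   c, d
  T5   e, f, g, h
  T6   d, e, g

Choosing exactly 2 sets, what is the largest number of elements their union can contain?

Choosing T1, T2 covers {a, b, c, d, e, g, h} — 7 elements.
No choice of 2 sets does better; here f is left uncovered.

7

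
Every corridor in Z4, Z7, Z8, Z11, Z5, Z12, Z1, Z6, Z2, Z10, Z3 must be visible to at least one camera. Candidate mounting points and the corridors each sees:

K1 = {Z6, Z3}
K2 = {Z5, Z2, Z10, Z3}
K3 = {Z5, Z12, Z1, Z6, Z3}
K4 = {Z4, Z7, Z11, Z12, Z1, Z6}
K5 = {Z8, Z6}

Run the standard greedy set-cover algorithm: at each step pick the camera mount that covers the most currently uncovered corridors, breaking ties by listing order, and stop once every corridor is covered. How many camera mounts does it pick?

3

Pick 1: K4 covers 6 new corridors (Z4, Z7, Z11, Z12, Z1, Z6).
Pick 2: K2 covers 4 new corridors (Z5, Z2, Z10, Z3).
Pick 3: K5 covers 1 new corridors (Z8).
Greedy uses 3 camera mounts.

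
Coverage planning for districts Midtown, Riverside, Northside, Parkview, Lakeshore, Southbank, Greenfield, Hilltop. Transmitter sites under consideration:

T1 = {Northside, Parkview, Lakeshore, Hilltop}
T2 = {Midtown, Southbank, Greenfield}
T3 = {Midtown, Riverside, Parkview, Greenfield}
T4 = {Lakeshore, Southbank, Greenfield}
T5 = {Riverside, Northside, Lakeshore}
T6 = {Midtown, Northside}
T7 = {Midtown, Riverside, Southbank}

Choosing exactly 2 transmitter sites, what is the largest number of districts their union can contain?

Choosing T1, T2 covers {Midtown, Northside, Parkview, Lakeshore, Southbank, Greenfield, Hilltop} — 7 districts.
No choice of 2 transmitter sites does better; here Riverside is left uncovered.

7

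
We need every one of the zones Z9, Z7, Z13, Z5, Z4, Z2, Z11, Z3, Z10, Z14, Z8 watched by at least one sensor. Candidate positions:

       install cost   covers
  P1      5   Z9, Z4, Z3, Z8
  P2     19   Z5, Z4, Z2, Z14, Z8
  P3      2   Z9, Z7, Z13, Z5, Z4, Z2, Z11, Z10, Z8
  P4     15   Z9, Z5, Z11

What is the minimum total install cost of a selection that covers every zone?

26

P1, P2, P3 cover every zone at install cost 5 + 19 + 2 = 26.
Any cover uses at least 3 sensor positions; among all covering selections none totals below 26.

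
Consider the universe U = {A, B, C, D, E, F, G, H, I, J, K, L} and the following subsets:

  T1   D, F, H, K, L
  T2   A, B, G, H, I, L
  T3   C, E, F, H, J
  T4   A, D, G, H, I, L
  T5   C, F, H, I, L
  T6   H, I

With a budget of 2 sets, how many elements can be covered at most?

10

Choosing T2, T3 covers {A, B, C, E, F, G, H, I, J, L} — 10 elements.
No choice of 2 sets does better; here D, K are left uncovered.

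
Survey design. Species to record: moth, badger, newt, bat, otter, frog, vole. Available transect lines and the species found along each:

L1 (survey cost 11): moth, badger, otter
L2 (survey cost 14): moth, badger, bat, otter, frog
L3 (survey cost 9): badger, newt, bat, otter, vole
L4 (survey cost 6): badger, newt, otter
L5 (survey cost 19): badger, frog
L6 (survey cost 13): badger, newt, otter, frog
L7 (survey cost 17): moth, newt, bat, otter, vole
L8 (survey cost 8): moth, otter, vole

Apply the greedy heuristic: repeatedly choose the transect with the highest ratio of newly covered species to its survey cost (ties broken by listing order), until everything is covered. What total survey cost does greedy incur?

23

Pick 1: L3 adds 5 new (badger, newt, bat, otter, vole) at survey cost 9 (ratio 5/9).
Pick 2: L2 adds 2 new (moth, frog) at survey cost 14 (ratio 2/14).
Greedy total survey cost: 9 + 14 = 23.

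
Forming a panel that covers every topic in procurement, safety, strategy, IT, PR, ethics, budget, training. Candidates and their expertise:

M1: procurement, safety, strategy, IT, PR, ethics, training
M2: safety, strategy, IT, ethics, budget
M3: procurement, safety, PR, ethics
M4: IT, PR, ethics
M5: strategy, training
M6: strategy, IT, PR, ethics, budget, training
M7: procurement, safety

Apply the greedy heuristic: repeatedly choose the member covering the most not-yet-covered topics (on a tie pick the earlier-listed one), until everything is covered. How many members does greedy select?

Pick 1: M1 covers 7 new topics (procurement, safety, strategy, IT, PR, ethics, training).
Pick 2: M2 covers 1 new topics (budget).
Greedy uses 2 members.

2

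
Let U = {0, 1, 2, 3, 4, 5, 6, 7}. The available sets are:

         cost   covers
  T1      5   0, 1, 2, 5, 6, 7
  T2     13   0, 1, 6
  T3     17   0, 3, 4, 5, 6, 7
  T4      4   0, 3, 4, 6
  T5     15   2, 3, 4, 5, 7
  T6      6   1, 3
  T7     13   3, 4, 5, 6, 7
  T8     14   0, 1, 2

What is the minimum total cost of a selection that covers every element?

T1, T4 cover every element at cost 5 + 4 = 9.
Any cover uses at least 2 sets; among all covering selections none totals below 9.

9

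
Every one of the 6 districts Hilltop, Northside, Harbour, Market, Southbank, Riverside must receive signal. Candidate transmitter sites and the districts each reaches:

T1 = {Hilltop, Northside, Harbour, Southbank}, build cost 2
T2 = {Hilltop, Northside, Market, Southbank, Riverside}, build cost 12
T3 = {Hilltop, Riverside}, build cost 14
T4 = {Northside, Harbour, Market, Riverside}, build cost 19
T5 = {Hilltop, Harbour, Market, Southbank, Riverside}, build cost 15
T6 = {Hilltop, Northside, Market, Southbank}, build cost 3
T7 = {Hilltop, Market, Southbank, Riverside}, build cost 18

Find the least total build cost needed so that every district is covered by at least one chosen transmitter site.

14

T1, T2 cover every district at build cost 2 + 12 = 14.
Any cover uses at least 2 transmitter sites; among all covering selections none totals below 14.
Greedy by coverage-per-build cost would pick T1, T6, T2 for 17 — worse than the optimum 14.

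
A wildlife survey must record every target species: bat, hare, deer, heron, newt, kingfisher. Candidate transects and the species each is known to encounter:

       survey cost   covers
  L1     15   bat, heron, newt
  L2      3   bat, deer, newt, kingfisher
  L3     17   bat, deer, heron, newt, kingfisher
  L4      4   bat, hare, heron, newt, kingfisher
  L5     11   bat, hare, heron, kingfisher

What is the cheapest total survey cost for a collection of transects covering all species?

L2, L4 cover every species at survey cost 3 + 4 = 7.
Any cover uses at least 2 transects; among all covering selections none totals below 7.

7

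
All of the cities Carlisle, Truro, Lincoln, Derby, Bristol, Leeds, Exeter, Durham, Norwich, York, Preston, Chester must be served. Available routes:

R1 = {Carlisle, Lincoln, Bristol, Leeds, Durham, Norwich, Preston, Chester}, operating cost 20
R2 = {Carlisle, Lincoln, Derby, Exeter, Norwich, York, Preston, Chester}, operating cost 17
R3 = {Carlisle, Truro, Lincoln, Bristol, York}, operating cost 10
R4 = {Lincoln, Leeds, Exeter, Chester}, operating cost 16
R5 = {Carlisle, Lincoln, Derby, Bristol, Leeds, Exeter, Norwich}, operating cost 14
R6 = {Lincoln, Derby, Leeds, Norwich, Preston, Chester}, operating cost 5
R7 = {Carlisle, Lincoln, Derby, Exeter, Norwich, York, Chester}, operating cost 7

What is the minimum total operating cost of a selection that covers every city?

R1, R3, R7 cover every city at operating cost 20 + 10 + 7 = 37.
Any cover uses at least 3 routes; among all covering selections none totals below 37.

37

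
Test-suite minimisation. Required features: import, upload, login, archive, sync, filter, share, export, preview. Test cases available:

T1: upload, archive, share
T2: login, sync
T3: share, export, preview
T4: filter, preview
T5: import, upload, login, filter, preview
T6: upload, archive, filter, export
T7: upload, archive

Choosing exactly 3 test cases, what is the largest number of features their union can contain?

8

Choosing T1, T2, T5 covers {import, upload, login, archive, sync, filter, share, preview} — 8 features.
No choice of 3 test cases does better; here export is left uncovered.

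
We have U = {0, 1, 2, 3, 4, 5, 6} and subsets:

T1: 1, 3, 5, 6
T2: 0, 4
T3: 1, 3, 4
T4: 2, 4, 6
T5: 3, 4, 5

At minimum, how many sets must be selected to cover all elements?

3

T1, T2, T4 together cover {0, 1, 2, 3, 4, 5, 6} — every element.
No 2 of the 5 sets cover everything (all 10 pairs fall short), so 3 is minimum.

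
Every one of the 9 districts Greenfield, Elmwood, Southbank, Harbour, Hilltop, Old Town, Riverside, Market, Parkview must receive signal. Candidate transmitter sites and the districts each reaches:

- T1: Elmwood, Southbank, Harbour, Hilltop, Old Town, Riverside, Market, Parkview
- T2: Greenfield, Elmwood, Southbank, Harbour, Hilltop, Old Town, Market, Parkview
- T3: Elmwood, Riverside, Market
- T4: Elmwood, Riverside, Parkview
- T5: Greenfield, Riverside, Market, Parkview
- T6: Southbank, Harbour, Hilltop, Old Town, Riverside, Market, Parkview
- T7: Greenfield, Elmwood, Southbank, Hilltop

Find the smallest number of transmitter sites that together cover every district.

T1, T2 together cover {Greenfield, Elmwood, Southbank, Harbour, Hilltop, Old Town, Riverside, Market, Parkview} — every district.
No single transmitter site contains all 9 districts, so 2 is optimal.

2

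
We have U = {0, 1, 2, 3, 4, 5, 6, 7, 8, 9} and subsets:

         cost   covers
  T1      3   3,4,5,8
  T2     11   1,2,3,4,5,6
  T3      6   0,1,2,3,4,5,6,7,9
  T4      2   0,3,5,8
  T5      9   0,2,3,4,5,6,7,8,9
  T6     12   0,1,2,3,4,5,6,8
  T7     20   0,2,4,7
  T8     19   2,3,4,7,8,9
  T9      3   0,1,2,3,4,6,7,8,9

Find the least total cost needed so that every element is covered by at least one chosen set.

5

T4, T9 cover every element at cost 2 + 3 = 5.
Any cover uses at least 2 sets; among all covering selections none totals below 5.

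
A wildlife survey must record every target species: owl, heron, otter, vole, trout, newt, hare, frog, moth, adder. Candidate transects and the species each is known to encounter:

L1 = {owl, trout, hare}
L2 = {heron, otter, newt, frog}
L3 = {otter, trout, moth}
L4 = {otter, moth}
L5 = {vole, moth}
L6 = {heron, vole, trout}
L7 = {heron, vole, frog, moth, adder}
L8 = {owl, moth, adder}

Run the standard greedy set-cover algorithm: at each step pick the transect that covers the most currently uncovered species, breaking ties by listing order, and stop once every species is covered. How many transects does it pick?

3

Pick 1: L7 covers 5 new species (heron, vole, frog, moth, adder).
Pick 2: L1 covers 3 new species (owl, trout, hare).
Pick 3: L2 covers 2 new species (otter, newt).
Greedy uses 3 transects.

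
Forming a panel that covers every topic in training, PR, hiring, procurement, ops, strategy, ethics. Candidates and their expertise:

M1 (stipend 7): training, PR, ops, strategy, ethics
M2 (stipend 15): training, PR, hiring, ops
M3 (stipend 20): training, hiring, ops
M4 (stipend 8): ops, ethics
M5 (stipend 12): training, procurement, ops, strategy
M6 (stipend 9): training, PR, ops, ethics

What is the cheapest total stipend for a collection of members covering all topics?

M1, M2, M5 cover every topic at stipend 7 + 15 + 12 = 34.
Any cover uses at least 3 members; among all covering selections none totals below 34.

34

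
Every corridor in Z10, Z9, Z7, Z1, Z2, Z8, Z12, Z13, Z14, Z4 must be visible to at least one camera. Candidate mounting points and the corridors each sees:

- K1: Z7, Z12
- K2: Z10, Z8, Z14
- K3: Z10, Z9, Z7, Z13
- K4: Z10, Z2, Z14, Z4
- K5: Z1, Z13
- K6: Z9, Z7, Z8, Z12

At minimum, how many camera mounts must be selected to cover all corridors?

K4, K5, K6 together cover {Z10, Z9, Z7, Z1, Z2, Z8, Z12, Z13, Z14, Z4} — every corridor.
No 2 of the 6 camera mounts cover everything (all 15 pairs fall short), so 3 is minimum.
Greedy (largest uncovered first) would take K3, K4, K6, K5 — 4 camera mounts — but 3 suffice.

3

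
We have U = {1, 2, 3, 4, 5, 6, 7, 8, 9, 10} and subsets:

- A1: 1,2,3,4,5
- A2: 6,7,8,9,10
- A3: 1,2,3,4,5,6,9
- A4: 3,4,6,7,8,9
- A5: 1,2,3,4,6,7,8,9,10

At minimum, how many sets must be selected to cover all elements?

A1, A2 together cover {1, 2, 3, 4, 5, 6, 7, 8, 9, 10} — every element.
No single set contains all 10 elements, so 2 is optimal.

2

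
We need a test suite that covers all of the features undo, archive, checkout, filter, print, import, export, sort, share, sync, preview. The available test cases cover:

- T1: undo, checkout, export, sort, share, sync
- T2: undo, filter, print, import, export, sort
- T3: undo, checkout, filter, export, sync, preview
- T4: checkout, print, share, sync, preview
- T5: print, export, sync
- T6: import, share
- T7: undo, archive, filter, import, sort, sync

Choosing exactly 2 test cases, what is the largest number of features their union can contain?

10

Choosing T2, T4 covers {undo, checkout, filter, print, import, export, sort, share, sync, preview} — 10 features.
No choice of 2 test cases does better; here archive is left uncovered.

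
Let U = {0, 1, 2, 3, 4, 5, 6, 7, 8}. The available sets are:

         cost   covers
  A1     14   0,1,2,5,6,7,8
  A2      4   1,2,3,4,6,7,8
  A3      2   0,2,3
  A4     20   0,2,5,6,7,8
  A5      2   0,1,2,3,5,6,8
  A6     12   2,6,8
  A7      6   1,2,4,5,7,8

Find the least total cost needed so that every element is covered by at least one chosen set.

6

A2, A5 cover every element at cost 4 + 2 = 6.
Any cover uses at least 2 sets; among all covering selections none totals below 6.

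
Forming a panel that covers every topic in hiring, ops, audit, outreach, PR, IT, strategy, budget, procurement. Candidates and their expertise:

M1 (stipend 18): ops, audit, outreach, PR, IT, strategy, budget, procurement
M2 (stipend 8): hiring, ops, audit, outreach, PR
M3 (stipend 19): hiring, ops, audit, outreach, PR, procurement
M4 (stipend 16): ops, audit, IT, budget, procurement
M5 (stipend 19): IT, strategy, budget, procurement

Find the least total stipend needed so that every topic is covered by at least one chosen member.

26

M1, M2 cover every topic at stipend 18 + 8 = 26.
Any cover uses at least 2 members; among all covering selections none totals below 26.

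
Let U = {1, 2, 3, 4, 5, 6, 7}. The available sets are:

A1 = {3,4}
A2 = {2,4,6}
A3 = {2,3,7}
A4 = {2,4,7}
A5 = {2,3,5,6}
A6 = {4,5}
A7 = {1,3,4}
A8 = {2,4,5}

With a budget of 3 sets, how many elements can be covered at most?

7

Choosing A3, A5, A7 covers {1, 2, 3, 4, 5, 6, 7} — 7 elements.
That is all 7 elements.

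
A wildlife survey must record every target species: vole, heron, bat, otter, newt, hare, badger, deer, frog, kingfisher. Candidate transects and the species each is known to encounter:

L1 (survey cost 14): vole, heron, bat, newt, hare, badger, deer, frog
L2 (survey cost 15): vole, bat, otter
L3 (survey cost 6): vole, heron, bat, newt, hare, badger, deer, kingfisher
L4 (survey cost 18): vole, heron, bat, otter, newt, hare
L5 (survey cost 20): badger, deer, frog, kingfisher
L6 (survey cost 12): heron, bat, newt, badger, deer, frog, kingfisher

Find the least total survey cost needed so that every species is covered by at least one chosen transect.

30

L4, L6 cover every species at survey cost 18 + 12 = 30.
Any cover uses at least 2 transects; among all covering selections none totals below 30.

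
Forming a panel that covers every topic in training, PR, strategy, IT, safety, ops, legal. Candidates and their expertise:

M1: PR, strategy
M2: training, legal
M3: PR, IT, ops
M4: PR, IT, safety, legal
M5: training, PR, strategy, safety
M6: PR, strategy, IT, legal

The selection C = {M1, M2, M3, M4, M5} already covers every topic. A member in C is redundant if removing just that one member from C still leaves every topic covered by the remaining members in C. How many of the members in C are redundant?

Drop M1: the rest still cover every topic — redundant.
Drop M2: the rest still cover every topic — redundant.
Drop M3: ops uncovered — not redundant.
Drop M4: the rest still cover every topic — redundant.
Drop M5: the rest still cover every topic — redundant.
4 redundant: M1, M2, M4, M5.

4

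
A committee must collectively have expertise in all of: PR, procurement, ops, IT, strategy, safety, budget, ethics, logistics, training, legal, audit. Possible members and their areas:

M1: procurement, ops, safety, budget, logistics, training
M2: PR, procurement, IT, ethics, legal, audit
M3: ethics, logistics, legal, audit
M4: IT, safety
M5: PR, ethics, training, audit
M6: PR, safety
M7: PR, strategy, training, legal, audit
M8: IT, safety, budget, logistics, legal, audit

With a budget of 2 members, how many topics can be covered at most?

Choosing M1, M2 covers {PR, procurement, ops, IT, safety, budget, ethics, logistics, training, legal, audit} — 11 topics.
No choice of 2 members does better; here strategy is left uncovered.

11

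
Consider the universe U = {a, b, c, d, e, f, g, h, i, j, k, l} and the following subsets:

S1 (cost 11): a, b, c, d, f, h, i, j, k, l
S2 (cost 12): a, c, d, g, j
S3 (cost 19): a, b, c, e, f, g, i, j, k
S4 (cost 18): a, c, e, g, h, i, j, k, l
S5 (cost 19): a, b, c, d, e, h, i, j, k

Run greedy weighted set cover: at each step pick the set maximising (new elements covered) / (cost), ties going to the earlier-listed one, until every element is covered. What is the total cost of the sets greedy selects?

Pick 1: S1 adds 10 new (a, b, c, d, f, h, i, j, k, l) at cost 11 (ratio 10/11).
Pick 2: S4 adds 2 new (e, g) at cost 18 (ratio 2/18).
Greedy total cost: 11 + 18 = 29.

29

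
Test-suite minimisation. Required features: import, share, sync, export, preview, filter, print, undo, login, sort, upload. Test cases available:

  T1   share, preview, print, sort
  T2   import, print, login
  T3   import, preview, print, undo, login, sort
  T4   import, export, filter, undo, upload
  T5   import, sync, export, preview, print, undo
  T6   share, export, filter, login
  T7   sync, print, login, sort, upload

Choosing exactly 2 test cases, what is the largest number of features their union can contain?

9

Choosing T1, T4 covers {import, share, export, preview, filter, print, undo, sort, upload} — 9 features.
No choice of 2 test cases does better; here sync, login are left uncovered.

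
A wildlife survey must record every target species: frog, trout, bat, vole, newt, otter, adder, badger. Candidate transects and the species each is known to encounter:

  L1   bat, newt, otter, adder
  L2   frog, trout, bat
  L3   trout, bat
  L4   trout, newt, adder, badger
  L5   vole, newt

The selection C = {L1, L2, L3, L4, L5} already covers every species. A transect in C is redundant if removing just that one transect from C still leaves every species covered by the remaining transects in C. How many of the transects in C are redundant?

Drop L1: otter uncovered — not redundant.
Drop L2: frog uncovered — not redundant.
Drop L3: the rest still cover every species — redundant.
Drop L4: badger uncovered — not redundant.
Drop L5: vole uncovered — not redundant.
1 redundant: L3.

1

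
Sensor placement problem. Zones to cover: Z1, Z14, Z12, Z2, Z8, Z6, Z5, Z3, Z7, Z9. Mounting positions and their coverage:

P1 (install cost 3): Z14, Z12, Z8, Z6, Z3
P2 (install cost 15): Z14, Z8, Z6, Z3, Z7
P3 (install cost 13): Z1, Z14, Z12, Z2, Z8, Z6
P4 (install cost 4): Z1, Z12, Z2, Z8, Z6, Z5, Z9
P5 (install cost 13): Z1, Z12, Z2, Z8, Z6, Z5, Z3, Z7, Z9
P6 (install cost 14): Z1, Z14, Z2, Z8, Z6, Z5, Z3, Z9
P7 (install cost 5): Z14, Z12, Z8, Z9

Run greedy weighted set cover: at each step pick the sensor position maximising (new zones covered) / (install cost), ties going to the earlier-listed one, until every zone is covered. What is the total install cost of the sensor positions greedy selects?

20

Pick 1: P4 adds 7 new (Z1, Z12, Z2, Z8, Z6, Z5, Z9) at install cost 4 (ratio 7/4).
Pick 2: P1 adds 2 new (Z14, Z3) at install cost 3 (ratio 2/3).
Pick 3: P5 adds 1 new (Z7) at install cost 13 (ratio 1/13).
Greedy total install cost: 4 + 3 + 13 = 20. (The true optimum is 16, so greedy overshoots here.)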